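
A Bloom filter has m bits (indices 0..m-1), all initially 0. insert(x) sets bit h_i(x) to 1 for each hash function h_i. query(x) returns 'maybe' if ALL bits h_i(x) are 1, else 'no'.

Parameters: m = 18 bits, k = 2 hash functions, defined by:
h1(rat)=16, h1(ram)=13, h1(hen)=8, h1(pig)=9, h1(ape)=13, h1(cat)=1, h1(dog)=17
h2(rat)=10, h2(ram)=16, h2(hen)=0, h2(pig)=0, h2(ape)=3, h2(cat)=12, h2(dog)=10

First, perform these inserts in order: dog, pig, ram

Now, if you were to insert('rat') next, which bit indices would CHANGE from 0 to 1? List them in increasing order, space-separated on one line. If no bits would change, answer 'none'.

Answer: none

Derivation:
Start: bits=000000000000000000
After insert 'dog': sets bits 10 17 -> bits=000000000010000001
After insert 'pig': sets bits 0 9 -> bits=100000000110000001
After insert 'ram': sets bits 13 16 -> bits=100000000110010011
insert 'rat' would touch bits 10 16; currently bit10=1, bit16=1
Bits that are 0 among those (would change 0->1): none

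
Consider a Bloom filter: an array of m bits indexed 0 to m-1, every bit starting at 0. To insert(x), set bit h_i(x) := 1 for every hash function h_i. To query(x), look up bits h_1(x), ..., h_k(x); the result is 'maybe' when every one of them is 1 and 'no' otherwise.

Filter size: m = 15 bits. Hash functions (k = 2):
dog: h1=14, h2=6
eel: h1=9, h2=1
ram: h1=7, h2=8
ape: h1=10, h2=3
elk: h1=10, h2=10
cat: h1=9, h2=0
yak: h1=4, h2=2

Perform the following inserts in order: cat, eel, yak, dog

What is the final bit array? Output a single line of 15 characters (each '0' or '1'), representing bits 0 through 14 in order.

Start: bits=000000000000000
After insert 'cat': sets bits 0 9 -> bits=100000000100000
After insert 'eel': sets bits 1 9 -> bits=110000000100000
After insert 'yak': sets bits 2 4 -> bits=111010000100000
After insert 'dog': sets bits 6 14 -> bits=111010100100001

Answer: 111010100100001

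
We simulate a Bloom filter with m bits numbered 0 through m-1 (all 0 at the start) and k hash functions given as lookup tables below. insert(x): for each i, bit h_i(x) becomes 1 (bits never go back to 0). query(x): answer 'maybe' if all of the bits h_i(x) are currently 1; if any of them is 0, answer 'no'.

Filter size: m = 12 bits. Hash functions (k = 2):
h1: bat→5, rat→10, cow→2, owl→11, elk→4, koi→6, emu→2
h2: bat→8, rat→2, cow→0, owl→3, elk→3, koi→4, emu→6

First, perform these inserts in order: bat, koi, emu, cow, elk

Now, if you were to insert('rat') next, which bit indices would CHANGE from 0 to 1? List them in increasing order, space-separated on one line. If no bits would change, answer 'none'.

Start: bits=000000000000
After insert 'bat': sets bits 5 8 -> bits=000001001000
After insert 'koi': sets bits 4 6 -> bits=000011101000
After insert 'emu': sets bits 2 6 -> bits=001011101000
After insert 'cow': sets bits 0 2 -> bits=101011101000
After insert 'elk': sets bits 3 4 -> bits=101111101000
insert 'rat' would touch bits 2 10; currently bit2=1, bit10=0
Bits that are 0 among those (would change 0->1): 10

Answer: 10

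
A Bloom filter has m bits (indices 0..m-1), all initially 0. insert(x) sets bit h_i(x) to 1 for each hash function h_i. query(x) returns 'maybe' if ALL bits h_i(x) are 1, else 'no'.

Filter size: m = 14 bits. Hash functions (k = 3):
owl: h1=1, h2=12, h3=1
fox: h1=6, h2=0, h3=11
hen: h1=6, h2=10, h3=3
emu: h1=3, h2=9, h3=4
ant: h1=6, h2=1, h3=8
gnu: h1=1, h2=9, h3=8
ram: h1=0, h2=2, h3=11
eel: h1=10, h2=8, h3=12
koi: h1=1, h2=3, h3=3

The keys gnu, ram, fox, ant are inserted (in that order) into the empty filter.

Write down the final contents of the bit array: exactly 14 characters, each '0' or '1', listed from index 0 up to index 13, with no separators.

Start: bits=00000000000000
After insert 'gnu': sets bits 1 8 9 -> bits=01000000110000
After insert 'ram': sets bits 0 2 11 -> bits=11100000110100
After insert 'fox': sets bits 0 6 11 -> bits=11100010110100
After insert 'ant': sets bits 1 6 8 -> bits=11100010110100

Answer: 11100010110100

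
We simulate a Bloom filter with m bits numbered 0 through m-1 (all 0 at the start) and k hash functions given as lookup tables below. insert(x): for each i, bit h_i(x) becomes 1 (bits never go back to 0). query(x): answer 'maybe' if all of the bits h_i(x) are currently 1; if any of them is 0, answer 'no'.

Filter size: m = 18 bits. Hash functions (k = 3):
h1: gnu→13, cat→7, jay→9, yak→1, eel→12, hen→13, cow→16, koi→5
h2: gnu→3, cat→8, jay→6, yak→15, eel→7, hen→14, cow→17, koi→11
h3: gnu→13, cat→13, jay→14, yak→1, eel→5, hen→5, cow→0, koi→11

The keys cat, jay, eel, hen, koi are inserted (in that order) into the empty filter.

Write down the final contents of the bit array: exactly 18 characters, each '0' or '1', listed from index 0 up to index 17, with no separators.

Answer: 000001111101111000

Derivation:
Start: bits=000000000000000000
After insert 'cat': sets bits 7 8 13 -> bits=000000011000010000
After insert 'jay': sets bits 6 9 14 -> bits=000000111100011000
After insert 'eel': sets bits 5 7 12 -> bits=000001111100111000
After insert 'hen': sets bits 5 13 14 -> bits=000001111100111000
After insert 'koi': sets bits 5 11 -> bits=000001111101111000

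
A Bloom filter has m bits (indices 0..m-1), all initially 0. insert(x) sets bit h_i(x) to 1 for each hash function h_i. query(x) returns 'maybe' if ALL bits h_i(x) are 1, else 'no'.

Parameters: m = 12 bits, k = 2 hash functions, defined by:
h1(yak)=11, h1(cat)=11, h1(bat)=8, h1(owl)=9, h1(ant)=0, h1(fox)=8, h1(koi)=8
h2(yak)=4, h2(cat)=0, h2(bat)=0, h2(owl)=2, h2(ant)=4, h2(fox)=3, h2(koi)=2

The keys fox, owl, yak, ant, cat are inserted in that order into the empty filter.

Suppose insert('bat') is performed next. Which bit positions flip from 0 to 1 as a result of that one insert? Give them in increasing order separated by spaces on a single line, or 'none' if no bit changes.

Start: bits=000000000000
After insert 'fox': sets bits 3 8 -> bits=000100001000
After insert 'owl': sets bits 2 9 -> bits=001100001100
After insert 'yak': sets bits 4 11 -> bits=001110001101
After insert 'ant': sets bits 0 4 -> bits=101110001101
After insert 'cat': sets bits 0 11 -> bits=101110001101
insert 'bat' would touch bits 0 8; currently bit0=1, bit8=1
Bits that are 0 among those (would change 0->1): none

Answer: none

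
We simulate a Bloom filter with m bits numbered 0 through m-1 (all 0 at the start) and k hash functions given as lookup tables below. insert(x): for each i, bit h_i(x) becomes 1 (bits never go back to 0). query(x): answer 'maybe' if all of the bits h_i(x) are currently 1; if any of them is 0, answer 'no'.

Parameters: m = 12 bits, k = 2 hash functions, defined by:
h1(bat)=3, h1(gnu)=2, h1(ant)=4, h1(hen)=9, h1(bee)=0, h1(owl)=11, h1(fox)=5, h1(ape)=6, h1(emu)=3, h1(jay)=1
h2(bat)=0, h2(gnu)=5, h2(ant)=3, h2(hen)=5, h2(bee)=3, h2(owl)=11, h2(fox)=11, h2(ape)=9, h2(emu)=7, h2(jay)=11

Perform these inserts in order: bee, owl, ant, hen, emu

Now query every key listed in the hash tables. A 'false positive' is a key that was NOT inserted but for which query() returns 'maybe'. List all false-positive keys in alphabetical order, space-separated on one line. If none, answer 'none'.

Start: bits=000000000000
After insert 'bee': sets bits 0 3 -> bits=100100000000
After insert 'owl': sets bits 11 -> bits=100100000001
After insert 'ant': sets bits 3 4 -> bits=100110000001
After insert 'hen': sets bits 5 9 -> bits=100111000101
After insert 'emu': sets bits 3 7 -> bits=100111010101
Not inserted: ape bat fox gnu jay — query each against bits=100111010101:
query ape: checks bit6=0, bit9=1 (has a 0) -> no => not a false positive
query bat: checks bit0=1, bit3=1 (all 1) -> maybe => FALSE POSITIVE
query fox: checks bit5=1, bit11=1 (all 1) -> maybe => FALSE POSITIVE
query gnu: checks bit2=0, bit5=1 (has a 0) -> no => not a false positive
query jay: checks bit1=0, bit11=1 (has a 0) -> no => not a false positive
False positives (alphabetical): bat fox

Answer: bat fox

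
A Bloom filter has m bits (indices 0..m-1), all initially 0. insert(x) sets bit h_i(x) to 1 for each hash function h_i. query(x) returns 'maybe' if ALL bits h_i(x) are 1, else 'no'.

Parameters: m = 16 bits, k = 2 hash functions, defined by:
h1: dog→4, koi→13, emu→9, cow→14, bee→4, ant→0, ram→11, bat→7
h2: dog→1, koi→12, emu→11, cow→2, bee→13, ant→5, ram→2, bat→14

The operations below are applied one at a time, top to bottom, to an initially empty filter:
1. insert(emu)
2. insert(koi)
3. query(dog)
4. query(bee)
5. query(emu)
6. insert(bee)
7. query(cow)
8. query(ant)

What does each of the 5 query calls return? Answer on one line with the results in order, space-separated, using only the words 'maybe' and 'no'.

Start: bits=0000000000000000
Op 1: insert emu -> sets bits 9 11 -> bits=0000000001010000
Op 2: insert koi -> sets bits 12 13 -> bits=0000000001011100
Op 3: query dog -> checks bit1=0, bit4=0 (has a 0) -> no
Op 4: query bee -> checks bit4=0, bit13=1 (has a 0) -> no
Op 5: query emu -> checks bit9=1, bit11=1 (all 1) -> maybe
Op 6: insert bee -> sets bits 4 13 -> bits=0000100001011100
Op 7: query cow -> checks bit2=0, bit14=0 (has a 0) -> no
Op 8: query ant -> checks bit0=0, bit5=0 (has a 0) -> no
Query results in order: no no maybe no no

Answer: no no maybe no no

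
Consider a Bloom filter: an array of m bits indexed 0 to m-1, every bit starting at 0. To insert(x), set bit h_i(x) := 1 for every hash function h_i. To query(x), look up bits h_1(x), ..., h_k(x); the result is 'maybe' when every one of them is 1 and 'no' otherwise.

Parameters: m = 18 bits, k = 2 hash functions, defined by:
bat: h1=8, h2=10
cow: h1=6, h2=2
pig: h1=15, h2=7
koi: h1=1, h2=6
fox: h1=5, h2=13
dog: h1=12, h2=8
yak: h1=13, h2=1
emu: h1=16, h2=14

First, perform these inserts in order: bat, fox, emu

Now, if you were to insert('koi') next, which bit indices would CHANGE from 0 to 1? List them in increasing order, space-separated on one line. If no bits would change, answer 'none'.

Start: bits=000000000000000000
After insert 'bat': sets bits 8 10 -> bits=000000001010000000
After insert 'fox': sets bits 5 13 -> bits=000001001010010000
After insert 'emu': sets bits 14 16 -> bits=000001001010011010
insert 'koi' would touch bits 1 6; currently bit1=0, bit6=0
Bits that are 0 among those (would change 0->1): 1 6

Answer: 1 6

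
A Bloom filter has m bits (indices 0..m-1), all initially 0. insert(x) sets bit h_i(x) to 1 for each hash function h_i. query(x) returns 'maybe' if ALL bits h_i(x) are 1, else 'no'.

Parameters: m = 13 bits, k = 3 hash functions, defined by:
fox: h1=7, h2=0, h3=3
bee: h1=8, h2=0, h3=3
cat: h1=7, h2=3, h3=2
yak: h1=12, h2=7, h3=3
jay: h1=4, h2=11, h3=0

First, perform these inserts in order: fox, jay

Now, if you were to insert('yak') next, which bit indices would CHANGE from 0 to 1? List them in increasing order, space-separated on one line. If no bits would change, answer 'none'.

Answer: 12

Derivation:
Start: bits=0000000000000
After insert 'fox': sets bits 0 3 7 -> bits=1001000100000
After insert 'jay': sets bits 0 4 11 -> bits=1001100100010
insert 'yak' would touch bits 3 7 12; currently bit3=1, bit7=1, bit12=0
Bits that are 0 among those (would change 0->1): 12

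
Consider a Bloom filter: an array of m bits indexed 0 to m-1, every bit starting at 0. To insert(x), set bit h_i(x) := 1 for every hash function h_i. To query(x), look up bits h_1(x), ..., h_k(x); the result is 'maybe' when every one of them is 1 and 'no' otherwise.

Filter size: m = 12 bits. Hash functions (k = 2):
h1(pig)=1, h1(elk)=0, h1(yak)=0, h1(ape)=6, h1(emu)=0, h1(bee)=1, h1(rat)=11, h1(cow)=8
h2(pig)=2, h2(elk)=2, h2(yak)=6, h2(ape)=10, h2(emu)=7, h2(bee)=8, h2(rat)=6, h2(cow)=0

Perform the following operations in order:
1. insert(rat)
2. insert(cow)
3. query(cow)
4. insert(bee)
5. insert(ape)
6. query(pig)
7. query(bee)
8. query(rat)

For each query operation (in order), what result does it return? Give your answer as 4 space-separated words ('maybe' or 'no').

Answer: maybe no maybe maybe

Derivation:
Start: bits=000000000000
Op 1: insert rat -> sets bits 6 11 -> bits=000000100001
Op 2: insert cow -> sets bits 0 8 -> bits=100000101001
Op 3: query cow -> checks bit0=1, bit8=1 (all 1) -> maybe
Op 4: insert bee -> sets bits 1 8 -> bits=110000101001
Op 5: insert ape -> sets bits 6 10 -> bits=110000101011
Op 6: query pig -> checks bit1=1, bit2=0 (has a 0) -> no
Op 7: query bee -> checks bit1=1, bit8=1 (all 1) -> maybe
Op 8: query rat -> checks bit6=1, bit11=1 (all 1) -> maybe
Query results in order: maybe no maybe maybe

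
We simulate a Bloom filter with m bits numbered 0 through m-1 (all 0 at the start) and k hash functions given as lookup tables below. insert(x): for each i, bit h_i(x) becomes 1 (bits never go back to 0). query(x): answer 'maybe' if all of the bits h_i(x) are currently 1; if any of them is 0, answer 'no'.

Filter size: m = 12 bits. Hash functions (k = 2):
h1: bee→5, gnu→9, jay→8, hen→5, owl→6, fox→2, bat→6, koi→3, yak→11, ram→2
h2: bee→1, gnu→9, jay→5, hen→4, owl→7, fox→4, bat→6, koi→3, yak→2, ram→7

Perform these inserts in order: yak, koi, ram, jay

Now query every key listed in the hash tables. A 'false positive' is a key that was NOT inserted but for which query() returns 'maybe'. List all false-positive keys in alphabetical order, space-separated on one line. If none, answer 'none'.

Start: bits=000000000000
After insert 'yak': sets bits 2 11 -> bits=001000000001
After insert 'koi': sets bits 3 -> bits=001100000001
After insert 'ram': sets bits 2 7 -> bits=001100010001
After insert 'jay': sets bits 5 8 -> bits=001101011001
Not inserted: bat bee fox gnu hen owl — query each against bits=001101011001:
query bat: checks bit6=0 (has a 0) -> no => not a false positive
query bee: checks bit1=0, bit5=1 (has a 0) -> no => not a false positive
query fox: checks bit2=1, bit4=0 (has a 0) -> no => not a false positive
query gnu: checks bit9=0 (has a 0) -> no => not a false positive
query hen: checks bit4=0, bit5=1 (has a 0) -> no => not a false positive
query owl: checks bit6=0, bit7=1 (has a 0) -> no => not a false positive
False positives (alphabetical): none

Answer: none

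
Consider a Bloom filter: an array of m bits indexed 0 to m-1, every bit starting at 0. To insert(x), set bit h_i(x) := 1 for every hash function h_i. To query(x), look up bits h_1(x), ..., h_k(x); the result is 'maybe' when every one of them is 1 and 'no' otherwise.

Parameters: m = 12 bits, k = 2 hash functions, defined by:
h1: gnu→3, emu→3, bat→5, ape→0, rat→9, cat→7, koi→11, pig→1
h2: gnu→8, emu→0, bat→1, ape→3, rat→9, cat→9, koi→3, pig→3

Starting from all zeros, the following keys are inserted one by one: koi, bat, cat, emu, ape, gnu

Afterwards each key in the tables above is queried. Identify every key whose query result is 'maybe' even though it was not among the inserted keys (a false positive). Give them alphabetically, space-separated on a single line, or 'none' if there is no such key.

Answer: pig rat

Derivation:
Start: bits=000000000000
After insert 'koi': sets bits 3 11 -> bits=000100000001
After insert 'bat': sets bits 1 5 -> bits=010101000001
After insert 'cat': sets bits 7 9 -> bits=010101010101
After insert 'emu': sets bits 0 3 -> bits=110101010101
After insert 'ape': sets bits 0 3 -> bits=110101010101
After insert 'gnu': sets bits 3 8 -> bits=110101011101
Not inserted: pig rat — query each against bits=110101011101:
query pig: checks bit1=1, bit3=1 (all 1) -> maybe => FALSE POSITIVE
query rat: checks bit9=1 (all 1) -> maybe => FALSE POSITIVE
False positives (alphabetical): pig rat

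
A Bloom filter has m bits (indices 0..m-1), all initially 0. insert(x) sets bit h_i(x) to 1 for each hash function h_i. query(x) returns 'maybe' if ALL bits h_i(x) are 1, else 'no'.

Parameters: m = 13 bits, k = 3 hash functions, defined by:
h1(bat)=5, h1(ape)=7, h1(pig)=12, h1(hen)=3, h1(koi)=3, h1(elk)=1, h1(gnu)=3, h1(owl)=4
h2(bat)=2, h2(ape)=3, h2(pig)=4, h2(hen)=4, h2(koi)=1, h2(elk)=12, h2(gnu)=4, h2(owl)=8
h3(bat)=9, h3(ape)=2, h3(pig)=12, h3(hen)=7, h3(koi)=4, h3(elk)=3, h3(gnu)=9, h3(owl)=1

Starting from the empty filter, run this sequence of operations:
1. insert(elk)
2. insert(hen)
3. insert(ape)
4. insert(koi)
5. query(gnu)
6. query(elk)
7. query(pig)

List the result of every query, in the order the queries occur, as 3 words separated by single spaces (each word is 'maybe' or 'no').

Start: bits=0000000000000
Op 1: insert elk -> sets bits 1 3 12 -> bits=0101000000001
Op 2: insert hen -> sets bits 3 4 7 -> bits=0101100100001
Op 3: insert ape -> sets bits 2 3 7 -> bits=0111100100001
Op 4: insert koi -> sets bits 1 3 4 -> bits=0111100100001
Op 5: query gnu -> checks bit3=1, bit4=1, bit9=0 (has a 0) -> no
Op 6: query elk -> checks bit1=1, bit3=1, bit12=1 (all 1) -> maybe
Op 7: query pig -> checks bit4=1, bit12=1 (all 1) -> maybe
Query results in order: no maybe maybe

Answer: no maybe maybe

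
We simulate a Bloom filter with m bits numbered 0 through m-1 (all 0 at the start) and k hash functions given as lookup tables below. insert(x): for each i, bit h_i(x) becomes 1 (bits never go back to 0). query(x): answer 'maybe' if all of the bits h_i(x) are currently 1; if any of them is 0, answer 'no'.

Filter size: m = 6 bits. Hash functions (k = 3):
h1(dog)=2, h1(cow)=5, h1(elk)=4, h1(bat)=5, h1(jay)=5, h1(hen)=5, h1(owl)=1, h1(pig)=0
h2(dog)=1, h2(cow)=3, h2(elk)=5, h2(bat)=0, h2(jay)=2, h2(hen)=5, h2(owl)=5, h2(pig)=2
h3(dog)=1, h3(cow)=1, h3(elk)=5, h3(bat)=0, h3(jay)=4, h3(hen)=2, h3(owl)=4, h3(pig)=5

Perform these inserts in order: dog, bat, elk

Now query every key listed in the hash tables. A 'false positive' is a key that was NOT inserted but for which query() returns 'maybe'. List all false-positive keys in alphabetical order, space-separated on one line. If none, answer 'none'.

Start: bits=000000
After insert 'dog': sets bits 1 2 -> bits=011000
After insert 'bat': sets bits 0 5 -> bits=111001
After insert 'elk': sets bits 4 5 -> bits=111011
Not inserted: cow hen jay owl pig — query each against bits=111011:
query cow: checks bit1=1, bit3=0, bit5=1 (has a 0) -> no => not a false positive
query hen: checks bit2=1, bit5=1 (all 1) -> maybe => FALSE POSITIVE
query jay: checks bit2=1, bit4=1, bit5=1 (all 1) -> maybe => FALSE POSITIVE
query owl: checks bit1=1, bit4=1, bit5=1 (all 1) -> maybe => FALSE POSITIVE
query pig: checks bit0=1, bit2=1, bit5=1 (all 1) -> maybe => FALSE POSITIVE
False positives (alphabetical): hen jay owl pig

Answer: hen jay owl pig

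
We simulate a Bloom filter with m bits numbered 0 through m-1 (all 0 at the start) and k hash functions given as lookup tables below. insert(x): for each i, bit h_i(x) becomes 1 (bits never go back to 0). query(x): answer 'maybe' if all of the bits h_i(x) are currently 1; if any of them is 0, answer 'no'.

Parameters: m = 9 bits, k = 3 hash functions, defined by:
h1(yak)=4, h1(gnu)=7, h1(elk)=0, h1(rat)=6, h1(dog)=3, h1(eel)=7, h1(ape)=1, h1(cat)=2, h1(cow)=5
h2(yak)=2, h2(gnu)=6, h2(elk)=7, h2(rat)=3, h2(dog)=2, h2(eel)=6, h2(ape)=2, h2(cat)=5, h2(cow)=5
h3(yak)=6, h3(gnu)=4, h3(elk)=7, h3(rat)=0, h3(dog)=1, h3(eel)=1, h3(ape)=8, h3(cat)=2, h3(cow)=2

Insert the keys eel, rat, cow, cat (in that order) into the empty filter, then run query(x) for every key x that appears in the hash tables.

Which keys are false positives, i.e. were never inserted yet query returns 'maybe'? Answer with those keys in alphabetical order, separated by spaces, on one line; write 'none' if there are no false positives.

Answer: dog elk

Derivation:
Start: bits=000000000
After insert 'eel': sets bits 1 6 7 -> bits=010000110
After insert 'rat': sets bits 0 3 6 -> bits=110100110
After insert 'cow': sets bits 2 5 -> bits=111101110
After insert 'cat': sets bits 2 5 -> bits=111101110
Not inserted: ape dog elk gnu yak — query each against bits=111101110:
query ape: checks bit1=1, bit2=1, bit8=0 (has a 0) -> no => not a false positive
query dog: checks bit1=1, bit2=1, bit3=1 (all 1) -> maybe => FALSE POSITIVE
query elk: checks bit0=1, bit7=1 (all 1) -> maybe => FALSE POSITIVE
query gnu: checks bit4=0, bit6=1, bit7=1 (has a 0) -> no => not a false positive
query yak: checks bit2=1, bit4=0, bit6=1 (has a 0) -> no => not a false positive
False positives (alphabetical): dog elk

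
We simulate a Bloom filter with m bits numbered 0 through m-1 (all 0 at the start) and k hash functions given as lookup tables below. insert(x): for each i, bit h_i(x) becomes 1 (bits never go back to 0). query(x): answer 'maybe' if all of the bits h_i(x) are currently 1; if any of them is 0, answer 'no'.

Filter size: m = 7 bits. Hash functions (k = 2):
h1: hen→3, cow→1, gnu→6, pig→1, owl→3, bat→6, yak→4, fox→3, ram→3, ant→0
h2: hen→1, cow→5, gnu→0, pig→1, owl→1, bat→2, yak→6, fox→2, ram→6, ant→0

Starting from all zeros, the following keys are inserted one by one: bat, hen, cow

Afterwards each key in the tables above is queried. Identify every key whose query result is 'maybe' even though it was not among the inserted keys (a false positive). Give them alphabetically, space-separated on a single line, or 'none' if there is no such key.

Answer: fox owl pig ram

Derivation:
Start: bits=0000000
After insert 'bat': sets bits 2 6 -> bits=0010001
After insert 'hen': sets bits 1 3 -> bits=0111001
After insert 'cow': sets bits 1 5 -> bits=0111011
Not inserted: ant fox gnu owl pig ram yak — query each against bits=0111011:
query ant: checks bit0=0 (has a 0) -> no => not a false positive
query fox: checks bit2=1, bit3=1 (all 1) -> maybe => FALSE POSITIVE
query gnu: checks bit0=0, bit6=1 (has a 0) -> no => not a false positive
query owl: checks bit1=1, bit3=1 (all 1) -> maybe => FALSE POSITIVE
query pig: checks bit1=1 (all 1) -> maybe => FALSE POSITIVE
query ram: checks bit3=1, bit6=1 (all 1) -> maybe => FALSE POSITIVE
query yak: checks bit4=0, bit6=1 (has a 0) -> no => not a false positive
False positives (alphabetical): fox owl pig ram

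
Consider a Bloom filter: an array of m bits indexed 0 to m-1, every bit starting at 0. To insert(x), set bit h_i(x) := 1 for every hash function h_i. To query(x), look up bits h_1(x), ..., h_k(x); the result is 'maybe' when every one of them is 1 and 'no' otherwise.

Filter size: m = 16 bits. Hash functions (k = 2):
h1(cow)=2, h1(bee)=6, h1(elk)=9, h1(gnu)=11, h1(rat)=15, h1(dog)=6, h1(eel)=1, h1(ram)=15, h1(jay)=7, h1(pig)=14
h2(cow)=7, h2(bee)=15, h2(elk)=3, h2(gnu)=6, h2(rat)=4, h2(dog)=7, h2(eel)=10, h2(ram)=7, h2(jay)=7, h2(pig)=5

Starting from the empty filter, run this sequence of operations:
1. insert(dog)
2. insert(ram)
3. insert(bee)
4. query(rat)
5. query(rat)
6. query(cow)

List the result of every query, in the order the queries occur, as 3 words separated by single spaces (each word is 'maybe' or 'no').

Answer: no no no

Derivation:
Start: bits=0000000000000000
Op 1: insert dog -> sets bits 6 7 -> bits=0000001100000000
Op 2: insert ram -> sets bits 7 15 -> bits=0000001100000001
Op 3: insert bee -> sets bits 6 15 -> bits=0000001100000001
Op 4: query rat -> checks bit4=0, bit15=1 (has a 0) -> no
Op 5: query rat -> checks bit4=0, bit15=1 (has a 0) -> no
Op 6: query cow -> checks bit2=0, bit7=1 (has a 0) -> no
Query results in order: no no no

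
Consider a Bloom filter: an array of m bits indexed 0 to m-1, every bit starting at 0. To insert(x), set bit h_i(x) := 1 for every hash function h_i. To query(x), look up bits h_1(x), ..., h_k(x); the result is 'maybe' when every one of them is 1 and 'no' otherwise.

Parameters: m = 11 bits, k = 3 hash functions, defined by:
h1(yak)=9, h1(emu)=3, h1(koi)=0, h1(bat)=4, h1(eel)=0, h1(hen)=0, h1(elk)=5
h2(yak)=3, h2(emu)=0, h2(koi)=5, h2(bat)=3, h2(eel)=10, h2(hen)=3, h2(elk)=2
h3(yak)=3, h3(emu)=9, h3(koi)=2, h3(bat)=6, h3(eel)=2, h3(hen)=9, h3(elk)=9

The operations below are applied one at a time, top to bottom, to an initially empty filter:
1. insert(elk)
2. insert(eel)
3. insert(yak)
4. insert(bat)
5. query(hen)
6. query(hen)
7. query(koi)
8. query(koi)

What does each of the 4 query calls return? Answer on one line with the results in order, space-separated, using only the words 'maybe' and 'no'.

Answer: maybe maybe maybe maybe

Derivation:
Start: bits=00000000000
Op 1: insert elk -> sets bits 2 5 9 -> bits=00100100010
Op 2: insert eel -> sets bits 0 2 10 -> bits=10100100011
Op 3: insert yak -> sets bits 3 9 -> bits=10110100011
Op 4: insert bat -> sets bits 3 4 6 -> bits=10111110011
Op 5: query hen -> checks bit0=1, bit3=1, bit9=1 (all 1) -> maybe
Op 6: query hen -> checks bit0=1, bit3=1, bit9=1 (all 1) -> maybe
Op 7: query koi -> checks bit0=1, bit2=1, bit5=1 (all 1) -> maybe
Op 8: query koi -> checks bit0=1, bit2=1, bit5=1 (all 1) -> maybe
Query results in order: maybe maybe maybe maybe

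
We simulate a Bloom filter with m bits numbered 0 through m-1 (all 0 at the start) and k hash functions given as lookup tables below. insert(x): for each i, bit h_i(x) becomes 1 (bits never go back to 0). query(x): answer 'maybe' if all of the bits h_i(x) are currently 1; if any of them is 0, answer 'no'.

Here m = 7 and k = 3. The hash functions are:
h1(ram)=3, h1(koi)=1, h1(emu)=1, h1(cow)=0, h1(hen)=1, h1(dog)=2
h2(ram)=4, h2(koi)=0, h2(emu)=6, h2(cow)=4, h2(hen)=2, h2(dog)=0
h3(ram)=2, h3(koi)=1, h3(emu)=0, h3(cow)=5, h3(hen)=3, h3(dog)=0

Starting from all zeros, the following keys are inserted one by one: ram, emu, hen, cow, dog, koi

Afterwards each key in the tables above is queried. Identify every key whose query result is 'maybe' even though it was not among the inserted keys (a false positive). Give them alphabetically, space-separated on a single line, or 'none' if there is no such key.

Answer: none

Derivation:
Start: bits=0000000
After insert 'ram': sets bits 2 3 4 -> bits=0011100
After insert 'emu': sets bits 0 1 6 -> bits=1111101
After insert 'hen': sets bits 1 2 3 -> bits=1111101
After insert 'cow': sets bits 0 4 5 -> bits=1111111
After insert 'dog': sets bits 0 2 -> bits=1111111
After insert 'koi': sets bits 0 1 -> bits=1111111
Not inserted: (none) — query each against bits=1111111:
False positives (alphabetical): none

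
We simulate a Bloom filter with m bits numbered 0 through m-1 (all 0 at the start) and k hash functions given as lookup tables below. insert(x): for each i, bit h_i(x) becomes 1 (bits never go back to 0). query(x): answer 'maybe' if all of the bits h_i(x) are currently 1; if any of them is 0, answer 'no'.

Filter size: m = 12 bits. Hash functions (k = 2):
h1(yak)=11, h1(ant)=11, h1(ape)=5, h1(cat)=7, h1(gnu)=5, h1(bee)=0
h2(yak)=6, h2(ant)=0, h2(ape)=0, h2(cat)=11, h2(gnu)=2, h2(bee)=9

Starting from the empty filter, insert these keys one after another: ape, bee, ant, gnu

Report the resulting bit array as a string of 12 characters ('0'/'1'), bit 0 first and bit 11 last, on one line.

Start: bits=000000000000
After insert 'ape': sets bits 0 5 -> bits=100001000000
After insert 'bee': sets bits 0 9 -> bits=100001000100
After insert 'ant': sets bits 0 11 -> bits=100001000101
After insert 'gnu': sets bits 2 5 -> bits=101001000101

Answer: 101001000101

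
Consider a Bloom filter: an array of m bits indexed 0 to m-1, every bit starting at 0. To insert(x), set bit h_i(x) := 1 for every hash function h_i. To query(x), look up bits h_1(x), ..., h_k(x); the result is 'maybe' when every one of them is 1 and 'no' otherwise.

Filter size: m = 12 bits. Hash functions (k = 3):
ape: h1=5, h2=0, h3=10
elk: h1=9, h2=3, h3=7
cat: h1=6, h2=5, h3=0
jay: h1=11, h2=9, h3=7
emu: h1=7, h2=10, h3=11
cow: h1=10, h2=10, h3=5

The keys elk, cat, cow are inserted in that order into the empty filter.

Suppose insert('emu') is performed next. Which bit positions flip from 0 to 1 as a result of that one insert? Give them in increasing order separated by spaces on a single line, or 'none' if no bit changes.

Start: bits=000000000000
After insert 'elk': sets bits 3 7 9 -> bits=000100010100
After insert 'cat': sets bits 0 5 6 -> bits=100101110100
After insert 'cow': sets bits 5 10 -> bits=100101110110
insert 'emu' would touch bits 7 10 11; currently bit7=1, bit10=1, bit11=0
Bits that are 0 among those (would change 0->1): 11

Answer: 11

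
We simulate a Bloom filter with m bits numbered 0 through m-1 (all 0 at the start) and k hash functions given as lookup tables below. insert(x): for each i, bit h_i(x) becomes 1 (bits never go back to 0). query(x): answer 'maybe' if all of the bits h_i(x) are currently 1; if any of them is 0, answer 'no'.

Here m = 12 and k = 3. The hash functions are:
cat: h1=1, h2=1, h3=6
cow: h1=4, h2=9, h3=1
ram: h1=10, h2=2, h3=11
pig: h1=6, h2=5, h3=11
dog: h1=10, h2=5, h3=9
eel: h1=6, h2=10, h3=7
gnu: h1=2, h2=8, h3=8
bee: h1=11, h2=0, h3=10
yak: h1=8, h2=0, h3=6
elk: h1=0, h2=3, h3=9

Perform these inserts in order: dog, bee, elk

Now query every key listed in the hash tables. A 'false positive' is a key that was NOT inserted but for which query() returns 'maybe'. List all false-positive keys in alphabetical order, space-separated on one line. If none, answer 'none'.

Answer: none

Derivation:
Start: bits=000000000000
After insert 'dog': sets bits 5 9 10 -> bits=000001000110
After insert 'bee': sets bits 0 10 11 -> bits=100001000111
After insert 'elk': sets bits 0 3 9 -> bits=100101000111
Not inserted: cat cow eel gnu pig ram yak — query each against bits=100101000111:
query cat: checks bit1=0, bit6=0 (has a 0) -> no => not a false positive
query cow: checks bit1=0, bit4=0, bit9=1 (has a 0) -> no => not a false positive
query eel: checks bit6=0, bit7=0, bit10=1 (has a 0) -> no => not a false positive
query gnu: checks bit2=0, bit8=0 (has a 0) -> no => not a false positive
query pig: checks bit5=1, bit6=0, bit11=1 (has a 0) -> no => not a false positive
query ram: checks bit2=0, bit10=1, bit11=1 (has a 0) -> no => not a false positive
query yak: checks bit0=1, bit6=0, bit8=0 (has a 0) -> no => not a false positive
False positives (alphabetical): none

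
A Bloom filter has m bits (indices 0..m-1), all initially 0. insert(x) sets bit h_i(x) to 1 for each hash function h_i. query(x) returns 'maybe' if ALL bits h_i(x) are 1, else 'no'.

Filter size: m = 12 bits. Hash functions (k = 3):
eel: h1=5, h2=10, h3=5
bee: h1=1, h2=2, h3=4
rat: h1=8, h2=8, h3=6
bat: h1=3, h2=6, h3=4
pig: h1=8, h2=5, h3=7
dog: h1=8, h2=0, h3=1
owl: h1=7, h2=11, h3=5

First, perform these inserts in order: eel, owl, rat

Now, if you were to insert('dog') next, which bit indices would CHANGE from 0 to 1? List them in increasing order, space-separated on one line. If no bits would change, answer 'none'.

Answer: 0 1

Derivation:
Start: bits=000000000000
After insert 'eel': sets bits 5 10 -> bits=000001000010
After insert 'owl': sets bits 5 7 11 -> bits=000001010011
After insert 'rat': sets bits 6 8 -> bits=000001111011
insert 'dog' would touch bits 0 1 8; currently bit0=0, bit1=0, bit8=1
Bits that are 0 among those (would change 0->1): 0 1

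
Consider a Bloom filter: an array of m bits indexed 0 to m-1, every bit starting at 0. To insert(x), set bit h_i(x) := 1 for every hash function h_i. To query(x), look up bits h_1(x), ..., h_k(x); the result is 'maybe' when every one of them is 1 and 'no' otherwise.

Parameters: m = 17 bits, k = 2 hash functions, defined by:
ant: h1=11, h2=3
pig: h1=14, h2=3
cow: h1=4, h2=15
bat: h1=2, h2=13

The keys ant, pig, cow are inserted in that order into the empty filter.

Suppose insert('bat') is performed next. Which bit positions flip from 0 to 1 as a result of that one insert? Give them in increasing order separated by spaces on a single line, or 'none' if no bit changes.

Start: bits=00000000000000000
After insert 'ant': sets bits 3 11 -> bits=00010000000100000
After insert 'pig': sets bits 3 14 -> bits=00010000000100100
After insert 'cow': sets bits 4 15 -> bits=00011000000100110
insert 'bat' would touch bits 2 13; currently bit2=0, bit13=0
Bits that are 0 among those (would change 0->1): 2 13

Answer: 2 13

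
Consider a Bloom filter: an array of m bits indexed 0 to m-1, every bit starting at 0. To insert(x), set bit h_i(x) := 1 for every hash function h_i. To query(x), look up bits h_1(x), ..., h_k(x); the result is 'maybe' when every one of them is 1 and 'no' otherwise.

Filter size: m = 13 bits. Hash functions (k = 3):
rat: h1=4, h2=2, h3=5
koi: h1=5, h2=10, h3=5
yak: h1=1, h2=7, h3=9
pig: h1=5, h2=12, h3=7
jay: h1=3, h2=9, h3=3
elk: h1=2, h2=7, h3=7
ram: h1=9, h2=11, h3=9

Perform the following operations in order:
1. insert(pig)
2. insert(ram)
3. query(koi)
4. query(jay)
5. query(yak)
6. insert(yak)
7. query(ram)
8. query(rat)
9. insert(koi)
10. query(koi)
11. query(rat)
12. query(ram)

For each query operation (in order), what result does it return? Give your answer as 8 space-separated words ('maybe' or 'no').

Answer: no no no maybe no maybe no maybe

Derivation:
Start: bits=0000000000000
Op 1: insert pig -> sets bits 5 7 12 -> bits=0000010100001
Op 2: insert ram -> sets bits 9 11 -> bits=0000010101011
Op 3: query koi -> checks bit5=1, bit10=0 (has a 0) -> no
Op 4: query jay -> checks bit3=0, bit9=1 (has a 0) -> no
Op 5: query yak -> checks bit1=0, bit7=1, bit9=1 (has a 0) -> no
Op 6: insert yak -> sets bits 1 7 9 -> bits=0100010101011
Op 7: query ram -> checks bit9=1, bit11=1 (all 1) -> maybe
Op 8: query rat -> checks bit2=0, bit4=0, bit5=1 (has a 0) -> no
Op 9: insert koi -> sets bits 5 10 -> bits=0100010101111
Op 10: query koi -> checks bit5=1, bit10=1 (all 1) -> maybe
Op 11: query rat -> checks bit2=0, bit4=0, bit5=1 (has a 0) -> no
Op 12: query ram -> checks bit9=1, bit11=1 (all 1) -> maybe
Query results in order: no no no maybe no maybe no maybe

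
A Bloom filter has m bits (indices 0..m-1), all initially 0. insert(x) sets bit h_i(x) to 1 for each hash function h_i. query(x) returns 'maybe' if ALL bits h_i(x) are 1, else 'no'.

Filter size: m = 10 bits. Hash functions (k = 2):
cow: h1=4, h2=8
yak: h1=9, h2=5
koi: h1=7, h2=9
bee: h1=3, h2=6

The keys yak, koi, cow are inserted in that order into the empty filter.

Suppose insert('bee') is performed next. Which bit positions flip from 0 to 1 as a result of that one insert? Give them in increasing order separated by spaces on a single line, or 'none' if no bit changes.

Start: bits=0000000000
After insert 'yak': sets bits 5 9 -> bits=0000010001
After insert 'koi': sets bits 7 9 -> bits=0000010101
After insert 'cow': sets bits 4 8 -> bits=0000110111
insert 'bee' would touch bits 3 6; currently bit3=0, bit6=0
Bits that are 0 among those (would change 0->1): 3 6

Answer: 3 6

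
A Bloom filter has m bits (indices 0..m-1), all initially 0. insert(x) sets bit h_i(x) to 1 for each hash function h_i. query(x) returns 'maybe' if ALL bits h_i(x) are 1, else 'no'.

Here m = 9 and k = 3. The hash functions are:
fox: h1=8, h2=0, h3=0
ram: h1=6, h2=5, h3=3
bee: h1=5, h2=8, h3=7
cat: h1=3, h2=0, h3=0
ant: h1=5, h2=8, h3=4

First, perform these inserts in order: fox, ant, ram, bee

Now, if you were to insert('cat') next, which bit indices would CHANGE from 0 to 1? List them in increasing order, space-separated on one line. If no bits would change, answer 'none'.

Answer: none

Derivation:
Start: bits=000000000
After insert 'fox': sets bits 0 8 -> bits=100000001
After insert 'ant': sets bits 4 5 8 -> bits=100011001
After insert 'ram': sets bits 3 5 6 -> bits=100111101
After insert 'bee': sets bits 5 7 8 -> bits=100111111
insert 'cat' would touch bits 0 3; currently bit0=1, bit3=1
Bits that are 0 among those (would change 0->1): none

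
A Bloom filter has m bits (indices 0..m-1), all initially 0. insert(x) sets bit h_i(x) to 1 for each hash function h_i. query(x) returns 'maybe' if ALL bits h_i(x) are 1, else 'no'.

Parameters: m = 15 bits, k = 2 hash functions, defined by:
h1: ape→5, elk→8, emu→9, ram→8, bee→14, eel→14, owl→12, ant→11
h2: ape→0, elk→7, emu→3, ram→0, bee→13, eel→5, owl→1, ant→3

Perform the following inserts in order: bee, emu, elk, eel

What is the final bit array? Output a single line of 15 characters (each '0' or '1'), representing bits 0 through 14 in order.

Answer: 000101011100011

Derivation:
Start: bits=000000000000000
After insert 'bee': sets bits 13 14 -> bits=000000000000011
After insert 'emu': sets bits 3 9 -> bits=000100000100011
After insert 'elk': sets bits 7 8 -> bits=000100011100011
After insert 'eel': sets bits 5 14 -> bits=000101011100011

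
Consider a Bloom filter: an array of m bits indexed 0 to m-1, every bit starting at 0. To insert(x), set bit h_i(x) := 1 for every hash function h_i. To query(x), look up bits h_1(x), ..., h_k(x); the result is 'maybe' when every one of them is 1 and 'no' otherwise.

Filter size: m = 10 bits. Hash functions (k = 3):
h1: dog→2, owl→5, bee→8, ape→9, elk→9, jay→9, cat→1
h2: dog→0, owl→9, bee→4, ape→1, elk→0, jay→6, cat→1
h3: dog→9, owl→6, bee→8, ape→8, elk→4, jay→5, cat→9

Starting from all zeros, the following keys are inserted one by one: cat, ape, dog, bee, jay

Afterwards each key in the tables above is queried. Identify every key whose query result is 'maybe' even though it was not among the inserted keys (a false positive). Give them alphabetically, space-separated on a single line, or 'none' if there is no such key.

Start: bits=0000000000
After insert 'cat': sets bits 1 9 -> bits=0100000001
After insert 'ape': sets bits 1 8 9 -> bits=0100000011
After insert 'dog': sets bits 0 2 9 -> bits=1110000011
After insert 'bee': sets bits 4 8 -> bits=1110100011
After insert 'jay': sets bits 5 6 9 -> bits=1110111011
Not inserted: elk owl — query each against bits=1110111011:
query elk: checks bit0=1, bit4=1, bit9=1 (all 1) -> maybe => FALSE POSITIVE
query owl: checks bit5=1, bit6=1, bit9=1 (all 1) -> maybe => FALSE POSITIVE
False positives (alphabetical): elk owl

Answer: elk owl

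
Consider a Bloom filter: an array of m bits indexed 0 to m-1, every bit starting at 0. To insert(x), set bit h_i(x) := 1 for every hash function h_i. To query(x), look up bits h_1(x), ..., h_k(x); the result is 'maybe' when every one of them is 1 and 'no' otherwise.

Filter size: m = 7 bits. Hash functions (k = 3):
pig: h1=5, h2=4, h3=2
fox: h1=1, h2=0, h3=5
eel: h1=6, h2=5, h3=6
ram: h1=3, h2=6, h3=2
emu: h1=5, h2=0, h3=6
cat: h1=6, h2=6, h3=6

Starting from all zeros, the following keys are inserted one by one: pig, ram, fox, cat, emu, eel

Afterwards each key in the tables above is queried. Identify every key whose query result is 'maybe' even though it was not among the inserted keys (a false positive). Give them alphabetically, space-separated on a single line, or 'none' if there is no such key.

Start: bits=0000000
After insert 'pig': sets bits 2 4 5 -> bits=0010110
After insert 'ram': sets bits 2 3 6 -> bits=0011111
After insert 'fox': sets bits 0 1 5 -> bits=1111111
After insert 'cat': sets bits 6 -> bits=1111111
After insert 'emu': sets bits 0 5 6 -> bits=1111111
After insert 'eel': sets bits 5 6 -> bits=1111111
Not inserted: (none) — query each against bits=1111111:
False positives (alphabetical): none

Answer: none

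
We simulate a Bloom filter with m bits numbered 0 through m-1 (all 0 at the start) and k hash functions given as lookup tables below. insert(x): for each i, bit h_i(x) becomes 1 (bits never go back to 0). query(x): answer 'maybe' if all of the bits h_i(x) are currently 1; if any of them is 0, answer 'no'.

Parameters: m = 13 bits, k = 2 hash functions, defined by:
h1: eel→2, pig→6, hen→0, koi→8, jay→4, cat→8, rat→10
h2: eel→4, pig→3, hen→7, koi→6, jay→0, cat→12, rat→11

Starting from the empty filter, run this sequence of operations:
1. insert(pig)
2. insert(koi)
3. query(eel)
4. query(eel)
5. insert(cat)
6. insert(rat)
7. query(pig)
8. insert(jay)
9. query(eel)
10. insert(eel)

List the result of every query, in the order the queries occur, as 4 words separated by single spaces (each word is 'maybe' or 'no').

Start: bits=0000000000000
Op 1: insert pig -> sets bits 3 6 -> bits=0001001000000
Op 2: insert koi -> sets bits 6 8 -> bits=0001001010000
Op 3: query eel -> checks bit2=0, bit4=0 (has a 0) -> no
Op 4: query eel -> checks bit2=0, bit4=0 (has a 0) -> no
Op 5: insert cat -> sets bits 8 12 -> bits=0001001010001
Op 6: insert rat -> sets bits 10 11 -> bits=0001001010111
Op 7: query pig -> checks bit3=1, bit6=1 (all 1) -> maybe
Op 8: insert jay -> sets bits 0 4 -> bits=1001101010111
Op 9: query eel -> checks bit2=0, bit4=1 (has a 0) -> no
Op 10: insert eel -> sets bits 2 4 -> bits=1011101010111
Query results in order: no no maybe no

Answer: no no maybe no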